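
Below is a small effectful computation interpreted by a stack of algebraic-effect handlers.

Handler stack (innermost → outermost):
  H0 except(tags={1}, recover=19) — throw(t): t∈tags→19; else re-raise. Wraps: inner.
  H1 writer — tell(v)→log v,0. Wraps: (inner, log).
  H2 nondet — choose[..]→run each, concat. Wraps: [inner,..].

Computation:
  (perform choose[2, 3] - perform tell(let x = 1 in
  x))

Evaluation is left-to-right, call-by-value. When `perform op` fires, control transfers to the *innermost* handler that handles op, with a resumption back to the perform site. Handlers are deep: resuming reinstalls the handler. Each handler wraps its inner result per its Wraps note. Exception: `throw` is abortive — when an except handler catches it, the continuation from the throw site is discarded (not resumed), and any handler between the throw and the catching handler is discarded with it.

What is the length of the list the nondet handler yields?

Answer: 2

Working:
choose[2, 3] @ H2
  branch[0] choose=2:
    tell(1) @ H1 ⇒ log+=1
    H0 returns 2
    H1 returns (2, (1))
    H2 returns [(2, (1))]
  branch[1] choose=3:
    tell(1) @ H1 ⇒ log+=1
    H0 returns 3
    H1 returns (3, (1))
    H2 returns [(3, (1))]
= [(2, (1)), (3, (1))]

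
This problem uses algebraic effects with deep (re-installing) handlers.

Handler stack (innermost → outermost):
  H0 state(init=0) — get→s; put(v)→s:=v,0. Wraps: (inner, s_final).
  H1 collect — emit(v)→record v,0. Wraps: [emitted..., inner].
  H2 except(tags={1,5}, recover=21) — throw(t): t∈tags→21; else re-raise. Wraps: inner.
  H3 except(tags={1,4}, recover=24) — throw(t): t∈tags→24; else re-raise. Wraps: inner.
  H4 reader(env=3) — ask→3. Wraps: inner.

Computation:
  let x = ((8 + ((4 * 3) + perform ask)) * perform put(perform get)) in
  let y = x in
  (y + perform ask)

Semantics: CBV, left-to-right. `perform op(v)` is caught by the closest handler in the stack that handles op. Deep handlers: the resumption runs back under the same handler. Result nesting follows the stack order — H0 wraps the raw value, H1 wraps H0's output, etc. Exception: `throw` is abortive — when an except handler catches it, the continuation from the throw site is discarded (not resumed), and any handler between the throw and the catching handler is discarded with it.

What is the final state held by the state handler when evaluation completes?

Evaluation trace:
ask @ H4 ⇒ 3
get @ H0 ⇒ 0
put(0) @ H0 ⇒ s:=0
ask @ H4 ⇒ 3
H0 returns (3, 0)
H1 returns [(3, 0)]
H2 returns [(3, 0)]
H3 returns [(3, 0)]
H4 returns [(3, 0)]
= [(3, 0)]

Answer: 0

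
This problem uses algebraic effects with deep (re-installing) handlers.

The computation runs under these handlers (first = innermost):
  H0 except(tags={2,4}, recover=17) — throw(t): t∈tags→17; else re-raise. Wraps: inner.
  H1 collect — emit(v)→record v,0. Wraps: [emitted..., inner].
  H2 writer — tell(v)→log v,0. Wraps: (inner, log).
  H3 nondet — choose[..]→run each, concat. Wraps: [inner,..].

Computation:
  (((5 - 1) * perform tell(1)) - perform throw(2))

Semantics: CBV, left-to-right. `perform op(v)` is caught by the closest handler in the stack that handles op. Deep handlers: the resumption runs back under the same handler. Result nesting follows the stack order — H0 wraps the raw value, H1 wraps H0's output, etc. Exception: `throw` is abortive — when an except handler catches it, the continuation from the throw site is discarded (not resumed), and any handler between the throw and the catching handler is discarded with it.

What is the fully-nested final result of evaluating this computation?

Answer: [([17], (1))]

Step-by-step:
tell(1) @ H2 ⇒ log+=1
throw(2) @ H0 caught ⇒ 17
H1 returns [17]
H2 returns ([17], (1))
H3 returns [([17], (1))]
= [([17], (1))]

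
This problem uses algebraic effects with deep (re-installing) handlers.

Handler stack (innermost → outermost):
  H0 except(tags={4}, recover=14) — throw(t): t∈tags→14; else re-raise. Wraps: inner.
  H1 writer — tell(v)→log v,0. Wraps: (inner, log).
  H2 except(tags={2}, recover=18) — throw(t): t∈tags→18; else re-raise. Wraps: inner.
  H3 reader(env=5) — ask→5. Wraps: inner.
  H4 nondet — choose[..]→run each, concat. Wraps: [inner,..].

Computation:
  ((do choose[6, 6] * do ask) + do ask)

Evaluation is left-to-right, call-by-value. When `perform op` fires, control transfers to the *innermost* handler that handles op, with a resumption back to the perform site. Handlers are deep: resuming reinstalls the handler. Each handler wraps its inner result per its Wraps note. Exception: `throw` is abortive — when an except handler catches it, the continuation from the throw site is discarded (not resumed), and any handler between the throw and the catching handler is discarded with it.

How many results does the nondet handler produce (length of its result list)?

Answer: 2

Evaluation trace:
choose[6, 6] @ H4
  branch[0] choose=6:
    ask @ H3 ⇒ 5
    ask @ H3 ⇒ 5
    H0 returns 35
    H1 returns (35, ())
    H2 returns (35, ())
    H3 returns (35, ())
    H4 returns [(35, ())]
  branch[1] choose=6:
    ask @ H3 ⇒ 5
    ask @ H3 ⇒ 5
    H0 returns 35
    H1 returns (35, ())
    H2 returns (35, ())
    H3 returns (35, ())
    H4 returns [(35, ())]
= [(35, ()), (35, ())]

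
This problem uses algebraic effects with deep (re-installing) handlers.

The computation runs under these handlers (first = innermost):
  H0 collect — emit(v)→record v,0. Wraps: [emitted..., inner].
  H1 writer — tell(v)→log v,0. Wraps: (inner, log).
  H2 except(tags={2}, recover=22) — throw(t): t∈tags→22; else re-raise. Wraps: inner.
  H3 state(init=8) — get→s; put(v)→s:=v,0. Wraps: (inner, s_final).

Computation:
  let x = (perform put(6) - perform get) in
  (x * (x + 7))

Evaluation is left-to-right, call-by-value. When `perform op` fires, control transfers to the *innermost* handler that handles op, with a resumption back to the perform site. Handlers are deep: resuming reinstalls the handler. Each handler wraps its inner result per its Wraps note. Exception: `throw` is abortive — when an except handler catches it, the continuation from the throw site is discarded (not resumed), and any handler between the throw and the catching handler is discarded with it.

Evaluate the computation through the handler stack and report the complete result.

Working:
put(6) @ H3 ⇒ s:=6
get @ H3 ⇒ 6
H0 returns [-6]
H1 returns ([-6], ())
H2 returns ([-6], ())
H3 returns (([-6], ()), 6)
= (([-6], ()), 6)

Answer: (([-6], ()), 6)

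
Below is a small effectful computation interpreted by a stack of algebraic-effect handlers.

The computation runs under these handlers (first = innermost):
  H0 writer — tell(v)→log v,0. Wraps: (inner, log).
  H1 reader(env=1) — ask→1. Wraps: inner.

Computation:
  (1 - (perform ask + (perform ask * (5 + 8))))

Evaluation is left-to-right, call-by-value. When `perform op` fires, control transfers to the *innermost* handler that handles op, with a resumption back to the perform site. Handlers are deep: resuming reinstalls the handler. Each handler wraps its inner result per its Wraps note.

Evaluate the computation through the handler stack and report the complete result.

Answer: (-13, ())

Step-by-step:
ask @ H1 ⇒ 1
ask @ H1 ⇒ 1
H0 returns (-13, ())
H1 returns (-13, ())
= (-13, ())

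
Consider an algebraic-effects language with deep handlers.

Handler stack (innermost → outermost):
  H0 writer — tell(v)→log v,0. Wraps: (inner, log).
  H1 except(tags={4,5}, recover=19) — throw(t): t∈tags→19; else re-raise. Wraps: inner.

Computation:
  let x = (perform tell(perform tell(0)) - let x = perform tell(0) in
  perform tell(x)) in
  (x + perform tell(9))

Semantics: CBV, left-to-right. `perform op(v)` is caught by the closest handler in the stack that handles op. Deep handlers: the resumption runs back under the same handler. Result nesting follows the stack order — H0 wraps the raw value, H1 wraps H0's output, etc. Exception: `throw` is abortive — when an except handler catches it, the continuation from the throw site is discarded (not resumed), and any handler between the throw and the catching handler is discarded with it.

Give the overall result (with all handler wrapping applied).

Answer: (0, (0, 0, 0, 0, 9))

Evaluation trace:
tell(0) @ H0 ⇒ log+=0
tell(0) @ H0 ⇒ log+=0
tell(0) @ H0 ⇒ log+=0
tell(0) @ H0 ⇒ log+=0
tell(9) @ H0 ⇒ log+=9
H0 returns (0, (0, 0, 0, 0, 9))
H1 returns (0, (0, 0, 0, 0, 9))
= (0, (0, 0, 0, 0, 9))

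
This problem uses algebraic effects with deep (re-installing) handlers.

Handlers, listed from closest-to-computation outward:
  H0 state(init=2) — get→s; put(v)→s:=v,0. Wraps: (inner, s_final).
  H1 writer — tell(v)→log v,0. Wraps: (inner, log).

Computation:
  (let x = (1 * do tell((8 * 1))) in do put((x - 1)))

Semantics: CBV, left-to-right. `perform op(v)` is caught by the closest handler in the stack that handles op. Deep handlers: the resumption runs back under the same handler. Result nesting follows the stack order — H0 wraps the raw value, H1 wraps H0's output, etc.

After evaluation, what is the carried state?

Working:
tell(8) @ H1 ⇒ log+=8
put(-1) @ H0 ⇒ s:=-1
H0 returns (0, -1)
H1 returns ((0, -1), (8))
= ((0, -1), (8))

Answer: -1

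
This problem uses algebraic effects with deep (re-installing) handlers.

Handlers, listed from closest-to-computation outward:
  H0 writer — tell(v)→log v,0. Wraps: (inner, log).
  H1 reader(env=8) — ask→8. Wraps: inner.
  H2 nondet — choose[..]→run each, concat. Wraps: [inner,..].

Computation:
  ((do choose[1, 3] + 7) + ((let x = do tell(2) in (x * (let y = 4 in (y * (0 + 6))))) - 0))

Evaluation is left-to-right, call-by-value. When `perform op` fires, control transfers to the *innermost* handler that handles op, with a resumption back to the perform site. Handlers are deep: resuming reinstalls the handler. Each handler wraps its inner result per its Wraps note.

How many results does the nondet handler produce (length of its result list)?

Answer: 2

Step-by-step:
choose[1, 3] @ H2
  branch[0] choose=1:
    tell(2) @ H0 ⇒ log+=2
    H0 returns (8, (2))
    H1 returns (8, (2))
    H2 returns [(8, (2))]
  branch[1] choose=3:
    tell(2) @ H0 ⇒ log+=2
    H0 returns (10, (2))
    H1 returns (10, (2))
    H2 returns [(10, (2))]
= [(8, (2)), (10, (2))]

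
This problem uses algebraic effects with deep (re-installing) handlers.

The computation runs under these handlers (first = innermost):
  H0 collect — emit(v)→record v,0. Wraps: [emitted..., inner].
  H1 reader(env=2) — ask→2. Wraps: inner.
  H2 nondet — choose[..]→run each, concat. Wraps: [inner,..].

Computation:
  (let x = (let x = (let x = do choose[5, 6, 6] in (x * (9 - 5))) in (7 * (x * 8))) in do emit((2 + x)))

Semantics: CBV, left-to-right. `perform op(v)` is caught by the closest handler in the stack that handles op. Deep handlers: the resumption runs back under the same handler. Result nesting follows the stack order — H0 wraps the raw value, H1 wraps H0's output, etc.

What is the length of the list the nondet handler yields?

Step-by-step:
choose[5, 6, 6] @ H2
  branch[0] choose=5:
    emit(1122) @ H0 ⇒ out+=1122
    H0 returns [1122, 0]
    H1 returns [1122, 0]
    H2 returns [[1122, 0]]
  branch[1] choose=6:
    emit(1346) @ H0 ⇒ out+=1346
    H0 returns [1346, 0]
    H1 returns [1346, 0]
    H2 returns [[1346, 0]]
  branch[2] choose=6:
    emit(1346) @ H0 ⇒ out+=1346
    H0 returns [1346, 0]
    H1 returns [1346, 0]
    H2 returns [[1346, 0]]
= [[1122, 0], [1346, 0], [1346, 0]]

Answer: 3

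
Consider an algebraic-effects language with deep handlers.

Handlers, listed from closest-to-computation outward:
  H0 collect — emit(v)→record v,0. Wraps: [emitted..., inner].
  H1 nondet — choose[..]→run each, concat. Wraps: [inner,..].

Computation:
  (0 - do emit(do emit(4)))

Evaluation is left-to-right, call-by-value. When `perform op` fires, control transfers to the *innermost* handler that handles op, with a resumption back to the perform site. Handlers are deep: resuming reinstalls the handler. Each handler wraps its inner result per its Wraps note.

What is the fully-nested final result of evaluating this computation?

Answer: [[4, 0, 0]]

Step-by-step:
emit(4) @ H0 ⇒ out+=4
emit(0) @ H0 ⇒ out+=0
H0 returns [4, 0, 0]
H1 returns [[4, 0, 0]]
= [[4, 0, 0]]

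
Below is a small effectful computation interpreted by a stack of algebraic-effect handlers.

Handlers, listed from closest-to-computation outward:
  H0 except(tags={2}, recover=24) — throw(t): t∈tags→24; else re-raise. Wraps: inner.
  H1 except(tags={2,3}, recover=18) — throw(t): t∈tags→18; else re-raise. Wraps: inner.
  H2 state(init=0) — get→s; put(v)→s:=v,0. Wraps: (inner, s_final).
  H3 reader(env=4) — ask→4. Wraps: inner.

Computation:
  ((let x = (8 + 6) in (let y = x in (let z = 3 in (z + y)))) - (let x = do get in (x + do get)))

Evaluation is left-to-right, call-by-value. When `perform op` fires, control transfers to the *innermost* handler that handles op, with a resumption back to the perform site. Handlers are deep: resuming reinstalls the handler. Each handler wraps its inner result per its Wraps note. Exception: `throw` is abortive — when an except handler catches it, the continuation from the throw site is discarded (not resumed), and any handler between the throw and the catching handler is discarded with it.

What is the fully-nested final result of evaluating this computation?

Working:
get @ H2 ⇒ 0
get @ H2 ⇒ 0
H0 returns 17
H1 returns 17
H2 returns (17, 0)
H3 returns (17, 0)
= (17, 0)

Answer: (17, 0)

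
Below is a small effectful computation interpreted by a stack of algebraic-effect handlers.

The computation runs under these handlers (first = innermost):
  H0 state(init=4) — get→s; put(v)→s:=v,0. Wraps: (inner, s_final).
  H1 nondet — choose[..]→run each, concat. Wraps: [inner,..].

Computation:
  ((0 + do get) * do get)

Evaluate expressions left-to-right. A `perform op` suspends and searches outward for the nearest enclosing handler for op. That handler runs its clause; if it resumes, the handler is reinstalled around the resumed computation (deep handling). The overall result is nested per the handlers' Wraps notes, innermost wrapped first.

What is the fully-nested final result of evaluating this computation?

Evaluation trace:
get @ H0 ⇒ 4
get @ H0 ⇒ 4
H0 returns (16, 4)
H1 returns [(16, 4)]
= [(16, 4)]

Answer: [(16, 4)]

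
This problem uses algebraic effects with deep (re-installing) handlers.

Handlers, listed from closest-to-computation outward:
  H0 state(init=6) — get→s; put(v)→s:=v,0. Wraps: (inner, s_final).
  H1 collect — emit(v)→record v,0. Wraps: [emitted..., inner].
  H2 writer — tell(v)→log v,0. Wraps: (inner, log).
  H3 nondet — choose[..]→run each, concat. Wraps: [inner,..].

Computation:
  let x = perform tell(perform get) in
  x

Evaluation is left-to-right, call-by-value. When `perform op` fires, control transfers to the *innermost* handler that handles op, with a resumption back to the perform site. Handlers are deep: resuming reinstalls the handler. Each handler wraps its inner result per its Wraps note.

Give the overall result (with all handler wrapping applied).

Evaluation trace:
get @ H0 ⇒ 6
tell(6) @ H2 ⇒ log+=6
H0 returns (0, 6)
H1 returns [(0, 6)]
H2 returns ([(0, 6)], (6))
H3 returns [([(0, 6)], (6))]
= [([(0, 6)], (6))]

Answer: [([(0, 6)], (6))]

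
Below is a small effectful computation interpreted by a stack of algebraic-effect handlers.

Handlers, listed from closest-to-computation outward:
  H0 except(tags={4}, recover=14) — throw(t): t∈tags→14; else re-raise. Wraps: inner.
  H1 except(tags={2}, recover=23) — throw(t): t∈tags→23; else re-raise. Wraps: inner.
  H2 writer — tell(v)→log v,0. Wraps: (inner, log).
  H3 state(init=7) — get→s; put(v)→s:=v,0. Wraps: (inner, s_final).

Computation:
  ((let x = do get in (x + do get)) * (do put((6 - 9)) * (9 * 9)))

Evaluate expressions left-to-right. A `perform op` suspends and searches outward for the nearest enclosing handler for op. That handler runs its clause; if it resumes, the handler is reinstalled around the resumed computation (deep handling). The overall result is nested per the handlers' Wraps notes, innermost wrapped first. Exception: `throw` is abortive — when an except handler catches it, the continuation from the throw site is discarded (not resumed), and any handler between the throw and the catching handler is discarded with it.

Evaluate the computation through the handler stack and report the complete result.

Answer: ((0, ()), -3)

Working:
get @ H3 ⇒ 7
get @ H3 ⇒ 7
put(-3) @ H3 ⇒ s:=-3
H0 returns 0
H1 returns 0
H2 returns (0, ())
H3 returns ((0, ()), -3)
= ((0, ()), -3)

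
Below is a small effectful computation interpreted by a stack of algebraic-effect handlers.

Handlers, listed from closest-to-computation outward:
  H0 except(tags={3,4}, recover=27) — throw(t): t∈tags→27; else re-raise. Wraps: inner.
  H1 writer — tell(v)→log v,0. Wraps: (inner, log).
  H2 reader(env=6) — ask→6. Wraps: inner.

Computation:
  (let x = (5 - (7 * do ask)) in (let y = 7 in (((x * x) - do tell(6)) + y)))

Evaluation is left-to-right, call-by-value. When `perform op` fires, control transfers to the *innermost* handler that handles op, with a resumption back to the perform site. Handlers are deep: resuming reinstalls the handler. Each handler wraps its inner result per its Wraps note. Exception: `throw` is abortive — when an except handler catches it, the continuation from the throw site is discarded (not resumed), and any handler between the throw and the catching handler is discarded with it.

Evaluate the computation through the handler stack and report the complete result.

Step-by-step:
ask @ H2 ⇒ 6
tell(6) @ H1 ⇒ log+=6
H0 returns 1376
H1 returns (1376, (6))
H2 returns (1376, (6))
= (1376, (6))

Answer: (1376, (6))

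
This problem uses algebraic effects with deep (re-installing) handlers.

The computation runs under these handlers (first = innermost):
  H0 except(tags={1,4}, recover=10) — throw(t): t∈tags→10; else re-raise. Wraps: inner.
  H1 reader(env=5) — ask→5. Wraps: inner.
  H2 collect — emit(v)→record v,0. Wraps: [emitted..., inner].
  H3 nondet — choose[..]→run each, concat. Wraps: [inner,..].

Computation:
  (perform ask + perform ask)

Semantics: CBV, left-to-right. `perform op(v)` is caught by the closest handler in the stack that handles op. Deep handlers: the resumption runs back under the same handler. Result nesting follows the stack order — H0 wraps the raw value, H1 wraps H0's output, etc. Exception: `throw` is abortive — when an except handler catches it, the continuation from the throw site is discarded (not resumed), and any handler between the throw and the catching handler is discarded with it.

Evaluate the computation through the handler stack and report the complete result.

Answer: [[10]]

Step-by-step:
ask @ H1 ⇒ 5
ask @ H1 ⇒ 5
H0 returns 10
H1 returns 10
H2 returns [10]
H3 returns [[10]]
= [[10]]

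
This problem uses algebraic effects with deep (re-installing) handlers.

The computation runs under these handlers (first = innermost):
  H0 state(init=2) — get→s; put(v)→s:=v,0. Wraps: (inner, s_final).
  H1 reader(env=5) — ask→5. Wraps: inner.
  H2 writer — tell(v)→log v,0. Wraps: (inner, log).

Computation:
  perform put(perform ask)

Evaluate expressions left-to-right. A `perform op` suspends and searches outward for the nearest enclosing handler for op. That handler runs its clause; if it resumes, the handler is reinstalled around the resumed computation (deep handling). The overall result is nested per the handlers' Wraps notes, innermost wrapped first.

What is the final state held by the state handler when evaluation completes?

Answer: 5

Step-by-step:
ask @ H1 ⇒ 5
put(5) @ H0 ⇒ s:=5
H0 returns (0, 5)
H1 returns (0, 5)
H2 returns ((0, 5), ())
= ((0, 5), ())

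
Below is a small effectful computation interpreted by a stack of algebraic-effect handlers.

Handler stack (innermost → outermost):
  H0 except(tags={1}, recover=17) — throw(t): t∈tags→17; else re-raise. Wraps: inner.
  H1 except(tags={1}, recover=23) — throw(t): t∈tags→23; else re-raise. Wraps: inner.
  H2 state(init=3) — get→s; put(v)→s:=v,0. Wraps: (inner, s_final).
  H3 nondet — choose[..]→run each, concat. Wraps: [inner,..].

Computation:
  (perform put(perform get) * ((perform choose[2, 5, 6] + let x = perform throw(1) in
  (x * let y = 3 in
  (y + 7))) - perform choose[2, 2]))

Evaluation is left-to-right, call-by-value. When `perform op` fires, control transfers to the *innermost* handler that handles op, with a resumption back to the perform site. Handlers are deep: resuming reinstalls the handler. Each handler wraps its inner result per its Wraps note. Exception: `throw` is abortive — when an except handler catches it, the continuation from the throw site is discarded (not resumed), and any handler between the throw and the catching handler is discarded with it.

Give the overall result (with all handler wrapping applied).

Answer: [(17, 3), (17, 3), (17, 3)]

Working:
get @ H2 ⇒ 3
put(3) @ H2 ⇒ s:=3
choose[2, 5, 6] @ H3
  branch[0] choose=2:
    throw(1) @ H0 caught ⇒ 17
    H1 returns 17
    H2 returns (17, 3)
    H3 returns [(17, 3)]
  branch[1] choose=5:
    throw(1) @ H0 caught ⇒ 17
    H1 returns 17
    H2 returns (17, 3)
    H3 returns [(17, 3)]
  branch[2] choose=6:
    throw(1) @ H0 caught ⇒ 17
    H1 returns 17
    H2 returns (17, 3)
    H3 returns [(17, 3)]
= [(17, 3), (17, 3), (17, 3)]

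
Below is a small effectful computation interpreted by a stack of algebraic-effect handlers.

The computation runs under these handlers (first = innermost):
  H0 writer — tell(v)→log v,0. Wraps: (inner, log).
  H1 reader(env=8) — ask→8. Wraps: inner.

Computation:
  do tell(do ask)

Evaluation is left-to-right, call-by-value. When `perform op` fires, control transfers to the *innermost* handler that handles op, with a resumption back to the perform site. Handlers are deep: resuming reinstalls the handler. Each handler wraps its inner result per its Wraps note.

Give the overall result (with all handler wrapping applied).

Answer: (0, (8))

Evaluation trace:
ask @ H1 ⇒ 8
tell(8) @ H0 ⇒ log+=8
H0 returns (0, (8))
H1 returns (0, (8))
= (0, (8))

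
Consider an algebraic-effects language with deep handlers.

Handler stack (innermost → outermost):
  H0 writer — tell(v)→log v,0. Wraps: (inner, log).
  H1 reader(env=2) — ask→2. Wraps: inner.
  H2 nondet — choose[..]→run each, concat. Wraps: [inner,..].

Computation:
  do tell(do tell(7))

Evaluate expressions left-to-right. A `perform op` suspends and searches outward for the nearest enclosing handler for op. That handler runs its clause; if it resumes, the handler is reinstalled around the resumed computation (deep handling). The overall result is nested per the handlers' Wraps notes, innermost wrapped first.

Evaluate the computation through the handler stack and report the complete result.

Answer: [(0, (7, 0))]

Evaluation trace:
tell(7) @ H0 ⇒ log+=7
tell(0) @ H0 ⇒ log+=0
H0 returns (0, (7, 0))
H1 returns (0, (7, 0))
H2 returns [(0, (7, 0))]
= [(0, (7, 0))]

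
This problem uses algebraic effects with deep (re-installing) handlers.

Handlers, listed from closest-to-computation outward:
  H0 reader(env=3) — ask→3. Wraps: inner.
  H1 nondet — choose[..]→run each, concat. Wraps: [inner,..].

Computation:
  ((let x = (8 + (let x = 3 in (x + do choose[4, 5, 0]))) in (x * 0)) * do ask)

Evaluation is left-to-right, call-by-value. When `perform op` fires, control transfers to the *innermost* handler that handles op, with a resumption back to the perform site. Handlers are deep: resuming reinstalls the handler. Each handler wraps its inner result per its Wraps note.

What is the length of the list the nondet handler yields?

Answer: 3

Step-by-step:
choose[4, 5, 0] @ H1
  branch[0] choose=4:
    ask @ H0 ⇒ 3
    H0 returns 0
    H1 returns [0]
  branch[1] choose=5:
    ask @ H0 ⇒ 3
    H0 returns 0
    H1 returns [0]
  branch[2] choose=0:
    ask @ H0 ⇒ 3
    H0 returns 0
    H1 returns [0]
= [0, 0, 0]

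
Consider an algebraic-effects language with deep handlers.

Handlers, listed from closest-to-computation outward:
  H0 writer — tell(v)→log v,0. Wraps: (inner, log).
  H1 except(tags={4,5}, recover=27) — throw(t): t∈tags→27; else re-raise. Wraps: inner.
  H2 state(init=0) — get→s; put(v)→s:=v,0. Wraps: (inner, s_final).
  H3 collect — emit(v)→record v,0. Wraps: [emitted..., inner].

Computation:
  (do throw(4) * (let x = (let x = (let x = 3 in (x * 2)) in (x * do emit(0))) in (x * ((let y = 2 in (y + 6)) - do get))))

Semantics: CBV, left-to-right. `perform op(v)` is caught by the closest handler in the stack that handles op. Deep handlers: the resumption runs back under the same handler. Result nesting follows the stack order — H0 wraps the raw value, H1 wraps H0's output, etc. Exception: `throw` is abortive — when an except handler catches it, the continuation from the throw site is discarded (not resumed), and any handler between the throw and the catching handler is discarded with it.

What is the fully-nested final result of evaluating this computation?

Step-by-step:
throw(4) @ H1 caught ⇒ 27
H2 returns (27, 0)
H3 returns [(27, 0)]
= [(27, 0)]

Answer: [(27, 0)]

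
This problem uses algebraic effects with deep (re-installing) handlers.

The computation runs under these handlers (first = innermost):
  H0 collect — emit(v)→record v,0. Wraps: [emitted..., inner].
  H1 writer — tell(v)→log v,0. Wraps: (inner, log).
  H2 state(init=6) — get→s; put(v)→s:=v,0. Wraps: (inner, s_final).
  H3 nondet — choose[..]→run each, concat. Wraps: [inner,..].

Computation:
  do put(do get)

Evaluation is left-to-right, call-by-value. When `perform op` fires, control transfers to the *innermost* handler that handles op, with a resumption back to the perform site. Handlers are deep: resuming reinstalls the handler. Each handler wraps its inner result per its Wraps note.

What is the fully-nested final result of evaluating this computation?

Answer: [(([0], ()), 6)]

Working:
get @ H2 ⇒ 6
put(6) @ H2 ⇒ s:=6
H0 returns [0]
H1 returns ([0], ())
H2 returns (([0], ()), 6)
H3 returns [(([0], ()), 6)]
= [(([0], ()), 6)]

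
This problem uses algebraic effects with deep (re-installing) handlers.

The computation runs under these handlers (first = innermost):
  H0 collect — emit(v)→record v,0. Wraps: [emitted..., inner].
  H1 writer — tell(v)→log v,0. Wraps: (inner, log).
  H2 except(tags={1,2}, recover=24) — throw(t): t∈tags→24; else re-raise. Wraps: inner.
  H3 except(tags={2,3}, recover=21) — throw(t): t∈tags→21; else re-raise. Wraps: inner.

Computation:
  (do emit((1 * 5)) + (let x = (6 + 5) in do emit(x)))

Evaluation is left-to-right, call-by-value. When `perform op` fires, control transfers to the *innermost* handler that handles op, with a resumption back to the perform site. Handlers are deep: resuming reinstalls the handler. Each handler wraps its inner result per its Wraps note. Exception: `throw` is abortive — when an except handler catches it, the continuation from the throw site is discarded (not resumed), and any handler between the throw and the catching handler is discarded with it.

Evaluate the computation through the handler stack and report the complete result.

Working:
emit(5) @ H0 ⇒ out+=5
emit(11) @ H0 ⇒ out+=11
H0 returns [5, 11, 0]
H1 returns ([5, 11, 0], ())
H2 returns ([5, 11, 0], ())
H3 returns ([5, 11, 0], ())
= ([5, 11, 0], ())

Answer: ([5, 11, 0], ())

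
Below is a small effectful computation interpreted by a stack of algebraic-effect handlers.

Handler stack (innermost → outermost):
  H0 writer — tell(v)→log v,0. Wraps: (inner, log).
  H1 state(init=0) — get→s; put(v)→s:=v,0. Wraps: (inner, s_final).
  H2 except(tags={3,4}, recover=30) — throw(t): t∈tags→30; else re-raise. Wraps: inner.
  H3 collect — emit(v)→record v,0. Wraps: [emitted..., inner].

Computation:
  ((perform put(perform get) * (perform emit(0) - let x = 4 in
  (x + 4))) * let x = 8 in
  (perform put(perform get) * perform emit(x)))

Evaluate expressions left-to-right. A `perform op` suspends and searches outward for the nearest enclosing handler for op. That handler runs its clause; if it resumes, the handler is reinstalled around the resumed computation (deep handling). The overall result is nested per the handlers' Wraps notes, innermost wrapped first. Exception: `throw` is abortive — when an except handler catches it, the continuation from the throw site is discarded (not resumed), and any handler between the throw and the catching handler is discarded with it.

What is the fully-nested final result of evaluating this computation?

Evaluation trace:
get @ H1 ⇒ 0
put(0) @ H1 ⇒ s:=0
emit(0) @ H3 ⇒ out+=0
get @ H1 ⇒ 0
put(0) @ H1 ⇒ s:=0
emit(8) @ H3 ⇒ out+=8
H0 returns (0, ())
H1 returns ((0, ()), 0)
H2 returns ((0, ()), 0)
H3 returns [0, 8, ((0, ()), 0)]
= [0, 8, ((0, ()), 0)]

Answer: [0, 8, ((0, ()), 0)]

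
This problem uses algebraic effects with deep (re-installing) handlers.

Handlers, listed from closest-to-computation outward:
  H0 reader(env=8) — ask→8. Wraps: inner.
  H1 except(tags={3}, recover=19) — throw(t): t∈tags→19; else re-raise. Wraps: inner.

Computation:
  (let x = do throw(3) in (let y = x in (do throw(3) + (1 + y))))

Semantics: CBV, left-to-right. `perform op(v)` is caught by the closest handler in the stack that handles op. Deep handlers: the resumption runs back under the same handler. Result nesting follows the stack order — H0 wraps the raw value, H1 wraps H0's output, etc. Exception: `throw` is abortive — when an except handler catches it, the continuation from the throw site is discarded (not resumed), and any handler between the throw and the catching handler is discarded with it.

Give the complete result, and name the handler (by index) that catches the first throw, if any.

Answer: 19 ; first throw caught by: H1

Step-by-step:
throw(3) @ H1 caught ⇒ 19
= 19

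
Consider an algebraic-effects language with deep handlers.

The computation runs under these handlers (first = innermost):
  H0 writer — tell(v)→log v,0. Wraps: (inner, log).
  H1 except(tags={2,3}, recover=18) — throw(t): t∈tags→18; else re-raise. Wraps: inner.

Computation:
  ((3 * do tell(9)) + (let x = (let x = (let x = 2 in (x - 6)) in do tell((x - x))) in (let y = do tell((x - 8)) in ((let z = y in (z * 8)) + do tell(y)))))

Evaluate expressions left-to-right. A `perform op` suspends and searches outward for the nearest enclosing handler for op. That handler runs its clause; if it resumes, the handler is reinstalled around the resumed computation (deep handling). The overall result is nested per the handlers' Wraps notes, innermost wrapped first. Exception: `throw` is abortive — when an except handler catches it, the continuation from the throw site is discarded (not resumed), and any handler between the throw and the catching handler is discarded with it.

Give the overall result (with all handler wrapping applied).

Answer: (0, (9, 0, -8, 0))

Evaluation trace:
tell(9) @ H0 ⇒ log+=9
tell(0) @ H0 ⇒ log+=0
tell(-8) @ H0 ⇒ log+=-8
tell(0) @ H0 ⇒ log+=0
H0 returns (0, (9, 0, -8, 0))
H1 returns (0, (9, 0, -8, 0))
= (0, (9, 0, -8, 0))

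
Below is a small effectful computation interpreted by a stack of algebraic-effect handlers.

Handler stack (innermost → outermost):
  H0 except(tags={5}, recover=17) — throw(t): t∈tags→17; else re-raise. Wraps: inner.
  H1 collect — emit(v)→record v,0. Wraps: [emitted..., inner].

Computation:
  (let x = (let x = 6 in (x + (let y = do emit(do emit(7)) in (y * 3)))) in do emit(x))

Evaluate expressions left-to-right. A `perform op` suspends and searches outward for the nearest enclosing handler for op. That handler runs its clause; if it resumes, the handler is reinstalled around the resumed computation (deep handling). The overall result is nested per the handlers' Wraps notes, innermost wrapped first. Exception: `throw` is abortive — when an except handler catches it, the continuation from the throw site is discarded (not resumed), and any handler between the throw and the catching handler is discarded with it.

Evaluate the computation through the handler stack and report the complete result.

Evaluation trace:
emit(7) @ H1 ⇒ out+=7
emit(0) @ H1 ⇒ out+=0
emit(6) @ H1 ⇒ out+=6
H0 returns 0
H1 returns [7, 0, 6, 0]
= [7, 0, 6, 0]

Answer: [7, 0, 6, 0]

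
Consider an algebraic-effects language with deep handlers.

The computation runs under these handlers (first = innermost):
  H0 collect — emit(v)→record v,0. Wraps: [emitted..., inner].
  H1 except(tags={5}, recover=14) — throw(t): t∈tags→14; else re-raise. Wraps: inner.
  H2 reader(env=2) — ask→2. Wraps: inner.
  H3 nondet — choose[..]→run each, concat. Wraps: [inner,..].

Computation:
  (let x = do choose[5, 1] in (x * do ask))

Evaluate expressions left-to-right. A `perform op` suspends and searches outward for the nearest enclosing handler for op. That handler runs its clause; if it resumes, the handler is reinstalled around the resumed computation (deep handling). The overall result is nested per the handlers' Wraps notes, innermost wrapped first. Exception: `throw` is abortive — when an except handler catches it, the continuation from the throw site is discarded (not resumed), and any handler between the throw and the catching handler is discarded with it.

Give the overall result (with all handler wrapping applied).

Answer: [[10], [2]]

Working:
choose[5, 1] @ H3
  branch[0] choose=5:
    ask @ H2 ⇒ 2
    H0 returns [10]
    H1 returns [10]
    H2 returns [10]
    H3 returns [[10]]
  branch[1] choose=1:
    ask @ H2 ⇒ 2
    H0 returns [2]
    H1 returns [2]
    H2 returns [2]
    H3 returns [[2]]
= [[10], [2]]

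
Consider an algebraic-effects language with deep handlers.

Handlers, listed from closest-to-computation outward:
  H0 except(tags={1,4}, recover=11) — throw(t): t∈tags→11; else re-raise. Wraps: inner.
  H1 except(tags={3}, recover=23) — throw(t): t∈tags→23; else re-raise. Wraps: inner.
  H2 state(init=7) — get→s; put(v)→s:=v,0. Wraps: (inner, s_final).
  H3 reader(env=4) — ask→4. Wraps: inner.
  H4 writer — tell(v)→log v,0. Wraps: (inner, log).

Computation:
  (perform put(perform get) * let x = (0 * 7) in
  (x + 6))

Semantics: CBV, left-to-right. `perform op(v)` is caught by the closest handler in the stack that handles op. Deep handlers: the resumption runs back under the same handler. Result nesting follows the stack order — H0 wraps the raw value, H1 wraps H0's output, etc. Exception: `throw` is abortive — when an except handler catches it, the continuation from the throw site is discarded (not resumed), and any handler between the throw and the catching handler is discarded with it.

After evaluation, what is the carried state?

Answer: 7

Evaluation trace:
get @ H2 ⇒ 7
put(7) @ H2 ⇒ s:=7
H0 returns 0
H1 returns 0
H2 returns (0, 7)
H3 returns (0, 7)
H4 returns ((0, 7), ())
= ((0, 7), ())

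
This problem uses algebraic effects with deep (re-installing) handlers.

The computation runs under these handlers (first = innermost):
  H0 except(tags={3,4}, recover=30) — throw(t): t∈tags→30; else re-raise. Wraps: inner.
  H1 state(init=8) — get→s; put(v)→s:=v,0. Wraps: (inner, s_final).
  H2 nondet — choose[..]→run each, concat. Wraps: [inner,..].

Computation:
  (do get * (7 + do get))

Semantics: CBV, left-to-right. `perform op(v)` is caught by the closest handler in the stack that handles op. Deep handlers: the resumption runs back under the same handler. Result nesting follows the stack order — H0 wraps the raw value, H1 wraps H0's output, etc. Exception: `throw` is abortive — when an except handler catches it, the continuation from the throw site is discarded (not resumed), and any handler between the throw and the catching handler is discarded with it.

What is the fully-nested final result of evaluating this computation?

Answer: [(120, 8)]

Working:
get @ H1 ⇒ 8
get @ H1 ⇒ 8
H0 returns 120
H1 returns (120, 8)
H2 returns [(120, 8)]
= [(120, 8)]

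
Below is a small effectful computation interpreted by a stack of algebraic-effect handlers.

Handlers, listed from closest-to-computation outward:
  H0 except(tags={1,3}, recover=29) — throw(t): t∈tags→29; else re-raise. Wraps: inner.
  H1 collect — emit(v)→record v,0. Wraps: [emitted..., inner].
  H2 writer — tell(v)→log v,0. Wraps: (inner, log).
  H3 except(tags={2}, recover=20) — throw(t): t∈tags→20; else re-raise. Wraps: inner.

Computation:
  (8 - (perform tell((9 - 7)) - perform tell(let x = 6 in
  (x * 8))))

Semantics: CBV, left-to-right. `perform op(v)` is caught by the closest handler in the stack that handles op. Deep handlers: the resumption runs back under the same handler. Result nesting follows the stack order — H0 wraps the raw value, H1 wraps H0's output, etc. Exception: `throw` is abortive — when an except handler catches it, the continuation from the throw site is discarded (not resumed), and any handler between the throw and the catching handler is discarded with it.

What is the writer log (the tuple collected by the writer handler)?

Step-by-step:
tell(2) @ H2 ⇒ log+=2
tell(48) @ H2 ⇒ log+=48
H0 returns 8
H1 returns [8]
H2 returns ([8], (2, 48))
H3 returns ([8], (2, 48))
= ([8], (2, 48))

Answer: (2, 48)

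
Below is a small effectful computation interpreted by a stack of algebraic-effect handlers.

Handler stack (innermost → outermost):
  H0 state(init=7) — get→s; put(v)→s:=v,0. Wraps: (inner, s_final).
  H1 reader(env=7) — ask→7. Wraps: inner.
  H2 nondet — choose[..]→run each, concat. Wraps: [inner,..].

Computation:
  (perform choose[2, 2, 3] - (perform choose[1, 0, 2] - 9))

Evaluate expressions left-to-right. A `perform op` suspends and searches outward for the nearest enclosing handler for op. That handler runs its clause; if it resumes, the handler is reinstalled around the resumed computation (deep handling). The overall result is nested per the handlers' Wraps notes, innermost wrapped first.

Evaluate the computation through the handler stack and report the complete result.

Answer: [(10, 7), (11, 7), (9, 7), (10, 7), (11, 7), (9, 7), (11, 7), (12, 7), (10, 7)]

Step-by-step:
choose[2, 2, 3] @ H2
  branch[0] choose=2:
    choose[1, 0, 2] @ H2
      branch[0] choose=1:
        H0 returns (10, 7)
        H1 returns (10, 7)
        H2 returns [(10, 7)]
      branch[1] choose=0:
        H0 returns (11, 7)
        H1 returns (11, 7)
        H2 returns [(11, 7)]
      branch[2] choose=2:
        H0 returns (9, 7)
        H1 returns (9, 7)
        H2 returns [(9, 7)]
  branch[1] choose=2:
    choose[1, 0, 2] @ H2
      branch[0] choose=1:
        H0 returns (10, 7)
        H1 returns (10, 7)
        H2 returns [(10, 7)]
      branch[1] choose=0:
        H0 returns (11, 7)
        H1 returns (11, 7)
        H2 returns [(11, 7)]
      branch[2] choose=2:
        H0 returns (9, 7)
        H1 returns (9, 7)
        H2 returns [(9, 7)]
  branch[2] choose=3:
    choose[1, 0, 2] @ H2
      branch[0] choose=1:
        H0 returns (11, 7)
        H1 returns (11, 7)
        H2 returns [(11, 7)]
      branch[1] choose=0:
        H0 returns (12, 7)
        H1 returns (12, 7)
        H2 returns [(12, 7)]
      branch[2] choose=2:
        H0 returns (10, 7)
        H1 returns (10, 7)
        H2 returns [(10, 7)]
= [(10, 7), (11, 7), (9, 7), (10, 7), (11, 7), (9, 7), (11, 7), (12, 7), (10, 7)]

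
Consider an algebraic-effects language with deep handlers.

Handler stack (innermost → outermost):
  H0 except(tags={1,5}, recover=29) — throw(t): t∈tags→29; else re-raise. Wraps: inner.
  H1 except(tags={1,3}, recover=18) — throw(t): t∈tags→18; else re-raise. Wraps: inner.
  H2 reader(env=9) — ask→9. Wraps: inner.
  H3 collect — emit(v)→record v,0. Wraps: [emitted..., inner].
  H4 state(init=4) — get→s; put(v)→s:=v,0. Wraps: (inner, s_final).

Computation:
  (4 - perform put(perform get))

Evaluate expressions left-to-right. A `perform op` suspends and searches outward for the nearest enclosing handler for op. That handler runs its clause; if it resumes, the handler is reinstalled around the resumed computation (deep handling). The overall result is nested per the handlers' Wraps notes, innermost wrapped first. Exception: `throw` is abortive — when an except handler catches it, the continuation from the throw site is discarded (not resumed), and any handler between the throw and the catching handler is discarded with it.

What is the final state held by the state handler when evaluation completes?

Answer: 4

Working:
get @ H4 ⇒ 4
put(4) @ H4 ⇒ s:=4
H0 returns 4
H1 returns 4
H2 returns 4
H3 returns [4]
H4 returns ([4], 4)
= ([4], 4)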